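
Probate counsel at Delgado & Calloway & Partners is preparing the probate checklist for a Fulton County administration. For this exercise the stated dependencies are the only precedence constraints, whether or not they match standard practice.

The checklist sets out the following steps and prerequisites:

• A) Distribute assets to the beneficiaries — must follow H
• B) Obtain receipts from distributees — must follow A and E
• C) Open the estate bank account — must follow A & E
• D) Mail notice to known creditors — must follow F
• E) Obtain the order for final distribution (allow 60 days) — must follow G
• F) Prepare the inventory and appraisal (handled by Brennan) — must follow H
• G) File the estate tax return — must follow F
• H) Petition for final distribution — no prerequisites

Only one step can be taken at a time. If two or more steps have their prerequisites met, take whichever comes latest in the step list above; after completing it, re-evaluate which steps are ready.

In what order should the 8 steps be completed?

H, F, G, E, D, A, C, B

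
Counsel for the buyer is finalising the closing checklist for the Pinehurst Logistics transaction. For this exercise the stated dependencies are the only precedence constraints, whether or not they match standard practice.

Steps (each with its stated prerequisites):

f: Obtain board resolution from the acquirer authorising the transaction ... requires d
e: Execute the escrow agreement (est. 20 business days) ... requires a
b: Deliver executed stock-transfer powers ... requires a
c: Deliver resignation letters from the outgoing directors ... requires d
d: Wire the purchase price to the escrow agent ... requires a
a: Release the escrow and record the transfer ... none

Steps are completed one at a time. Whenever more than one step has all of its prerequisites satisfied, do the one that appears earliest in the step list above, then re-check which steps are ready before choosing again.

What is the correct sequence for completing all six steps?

a e b d f c

a has no prerequisites → a first.
Now e, b and d have their prerequisites met. e is listed earlier, so e next.
Now b and d have their prerequisites met. b is listed earlier, so b next.
d needed a, now all done → d.
f and c are both available; f is listed earlier → f.
c needed d, now all done → c.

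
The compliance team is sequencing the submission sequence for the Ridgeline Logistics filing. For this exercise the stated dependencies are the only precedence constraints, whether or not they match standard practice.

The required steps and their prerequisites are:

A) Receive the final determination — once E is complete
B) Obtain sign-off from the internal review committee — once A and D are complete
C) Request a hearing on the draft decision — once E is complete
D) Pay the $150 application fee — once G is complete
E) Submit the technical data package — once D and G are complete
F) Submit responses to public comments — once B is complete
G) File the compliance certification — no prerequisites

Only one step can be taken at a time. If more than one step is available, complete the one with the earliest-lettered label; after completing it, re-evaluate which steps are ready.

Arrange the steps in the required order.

G → D → E → A → B → C → F

G is the only step with nothing outstanding, so it goes first.
D needed G, now all done → D.
That leaves E as the only ready step → E.
A and C are both available; A has the earlier label → A.
Ready: B and C. B has the earlier label → B.
Now C and F have their prerequisites met. C has the earlier label, so C next.
That leaves F as the only ready step → F.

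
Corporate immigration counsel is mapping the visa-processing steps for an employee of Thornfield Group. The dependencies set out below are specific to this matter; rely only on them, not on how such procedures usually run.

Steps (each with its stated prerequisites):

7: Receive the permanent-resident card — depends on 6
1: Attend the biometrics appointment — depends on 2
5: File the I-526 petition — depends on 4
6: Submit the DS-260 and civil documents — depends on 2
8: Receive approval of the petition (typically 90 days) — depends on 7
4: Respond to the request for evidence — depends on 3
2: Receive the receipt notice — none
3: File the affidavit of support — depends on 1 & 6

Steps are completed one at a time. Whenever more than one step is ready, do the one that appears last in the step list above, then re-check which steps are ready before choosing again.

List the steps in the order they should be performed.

2 → 6 → 1 → 3 → 4 → 5 → 7 → 8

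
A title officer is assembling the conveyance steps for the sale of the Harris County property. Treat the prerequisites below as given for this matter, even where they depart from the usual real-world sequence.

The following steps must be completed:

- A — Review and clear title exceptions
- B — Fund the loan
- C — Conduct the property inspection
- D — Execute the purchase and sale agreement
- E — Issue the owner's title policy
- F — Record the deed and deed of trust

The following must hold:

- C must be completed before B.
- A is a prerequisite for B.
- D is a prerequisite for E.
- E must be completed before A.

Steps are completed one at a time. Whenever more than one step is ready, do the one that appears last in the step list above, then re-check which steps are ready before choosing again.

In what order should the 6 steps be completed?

F → D → E → C → A → B

F, D and C have no prerequisites; F is listed later, so F is first.
Now D and C have their prerequisites met. D is listed later, so D next.
E now also ready, so the ready set is {E, C}; E is listed later → E.
C and A are both available; C is listed later → C.
A is the only step now ready → A.
B is the only step now ready → B.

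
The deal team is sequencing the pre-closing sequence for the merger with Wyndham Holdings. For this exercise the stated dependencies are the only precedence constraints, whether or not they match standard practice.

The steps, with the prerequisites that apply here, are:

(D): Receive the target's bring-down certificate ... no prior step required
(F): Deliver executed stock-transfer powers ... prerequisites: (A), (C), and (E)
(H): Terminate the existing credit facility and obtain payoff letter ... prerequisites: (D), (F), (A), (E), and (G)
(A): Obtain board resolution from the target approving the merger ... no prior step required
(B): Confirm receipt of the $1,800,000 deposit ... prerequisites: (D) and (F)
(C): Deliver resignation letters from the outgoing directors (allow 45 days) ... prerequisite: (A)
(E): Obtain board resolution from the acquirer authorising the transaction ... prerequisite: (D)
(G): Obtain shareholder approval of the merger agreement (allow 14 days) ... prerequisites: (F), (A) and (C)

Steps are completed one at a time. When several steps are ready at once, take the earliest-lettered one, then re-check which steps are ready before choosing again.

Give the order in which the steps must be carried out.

Nothing is required for (A) and (D). (A) has the earlier label → (A) first.
(C) and (D) are both available; (C) has the earlier label → (C).
That leaves (D) as the only ready step → (D).
(E) is the only step now ready → (E).
(F) needed (A), (C) and (E), now all done → (F).
(B) and (G) are both available; (B) has the earlier label → (B).
Next only (G) has its prerequisites met → (G).
(H) needed (A), (D), (E), (F) and (G), now all done → (H).

(A) → (C) → (D) → (E) → (F) → (B) → (G) → (H)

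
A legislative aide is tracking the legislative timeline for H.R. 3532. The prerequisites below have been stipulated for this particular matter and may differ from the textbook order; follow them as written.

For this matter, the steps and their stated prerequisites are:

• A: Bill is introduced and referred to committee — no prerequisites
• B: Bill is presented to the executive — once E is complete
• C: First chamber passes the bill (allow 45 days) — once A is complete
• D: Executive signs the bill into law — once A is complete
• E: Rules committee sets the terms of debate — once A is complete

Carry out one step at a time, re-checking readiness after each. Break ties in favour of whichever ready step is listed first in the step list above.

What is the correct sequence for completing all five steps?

Only A has no prerequisites, so it is first.
C, D and E are all available; C is listed earlier → C.
Ready: D and E. D is listed earlier → D.
E is the only step now ready → E.
B needed E, now all done → B.

A, C, D, E, B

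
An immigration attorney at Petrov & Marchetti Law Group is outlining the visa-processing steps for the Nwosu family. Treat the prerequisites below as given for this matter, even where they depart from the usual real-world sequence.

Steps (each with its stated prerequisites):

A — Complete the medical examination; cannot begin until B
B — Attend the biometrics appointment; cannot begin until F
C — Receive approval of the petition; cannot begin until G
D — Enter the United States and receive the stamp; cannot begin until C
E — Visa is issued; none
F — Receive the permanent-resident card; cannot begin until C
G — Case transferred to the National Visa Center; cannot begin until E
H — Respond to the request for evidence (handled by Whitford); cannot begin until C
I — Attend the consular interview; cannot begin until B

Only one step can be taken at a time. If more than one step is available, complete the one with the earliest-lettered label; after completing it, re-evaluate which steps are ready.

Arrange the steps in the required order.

E G C D F B A H I

E is the only step with nothing outstanding, so it goes first.
G needed E, now all done → G.
C is the only step now ready → C.
Now D, F and H have their prerequisites met. D has the earlier label, so D next.
Now F and H have their prerequisites met. F has the earlier label, so F next.
Ready: B and H. B has the earlier label → B.
A and I now also ready, so the ready set is {A, H, I}; A has the earlier label → A.
Ready: H and I. H has the earlier label → H.
I needed B, now all done → I.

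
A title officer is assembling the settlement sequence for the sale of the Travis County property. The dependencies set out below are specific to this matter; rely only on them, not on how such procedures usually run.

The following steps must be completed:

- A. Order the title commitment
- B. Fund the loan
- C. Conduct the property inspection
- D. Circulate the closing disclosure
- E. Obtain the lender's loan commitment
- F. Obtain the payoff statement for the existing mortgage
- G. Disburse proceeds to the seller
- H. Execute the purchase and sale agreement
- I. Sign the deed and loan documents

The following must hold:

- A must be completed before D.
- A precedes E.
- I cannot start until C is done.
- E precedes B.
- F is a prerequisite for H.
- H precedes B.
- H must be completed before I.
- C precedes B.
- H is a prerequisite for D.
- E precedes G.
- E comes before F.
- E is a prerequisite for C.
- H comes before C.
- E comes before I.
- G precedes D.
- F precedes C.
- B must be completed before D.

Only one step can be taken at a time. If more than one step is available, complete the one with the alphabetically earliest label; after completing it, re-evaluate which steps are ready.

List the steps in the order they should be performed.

Only A has no prerequisites, so it is first.
E is the only step now ready → E.
F and G are both available; F has the earlier label → F.
G and H are both available; G has the earlier label → G.
Next only H has its prerequisites met → H.
C needed E, F and H, now all done → C.
Ready: B and I. B has the earlier label → B.
Now D and I have their prerequisites met. D has the earlier label, so D next.
Next only I has its prerequisites met → I.

A, E, F, G, H, C, B, D, I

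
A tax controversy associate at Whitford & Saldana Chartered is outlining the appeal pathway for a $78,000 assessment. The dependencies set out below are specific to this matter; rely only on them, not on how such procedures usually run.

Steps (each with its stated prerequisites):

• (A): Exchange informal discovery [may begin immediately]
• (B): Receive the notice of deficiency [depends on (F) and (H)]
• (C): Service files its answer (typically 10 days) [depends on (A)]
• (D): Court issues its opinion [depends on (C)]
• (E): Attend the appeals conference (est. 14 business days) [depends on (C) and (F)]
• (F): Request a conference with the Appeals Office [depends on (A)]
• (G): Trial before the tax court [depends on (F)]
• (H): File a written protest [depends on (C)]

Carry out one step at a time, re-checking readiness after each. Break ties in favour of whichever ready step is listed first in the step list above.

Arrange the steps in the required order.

(A) has no prerequisites → (A) first.
Now (C) and (F) have their prerequisites met. (C) is listed earlier, so (C) next.
(D) and (H) now also ready, so the ready set is {(D), (F), (H)}; (D) is listed earlier → (D).
Ready: (F) and (H). (F) is listed earlier → (F).
Now (E), (G) and (H) have their prerequisites met. (E) is listed earlier, so (E) next.
Now (G) and (H) have their prerequisites met. (G) is listed earlier, so (G) next.
(H) is the only step now ready → (H).
That leaves (B) as the only ready step → (B).

(A), (C), (D), (F), (E), (G), (H), (B)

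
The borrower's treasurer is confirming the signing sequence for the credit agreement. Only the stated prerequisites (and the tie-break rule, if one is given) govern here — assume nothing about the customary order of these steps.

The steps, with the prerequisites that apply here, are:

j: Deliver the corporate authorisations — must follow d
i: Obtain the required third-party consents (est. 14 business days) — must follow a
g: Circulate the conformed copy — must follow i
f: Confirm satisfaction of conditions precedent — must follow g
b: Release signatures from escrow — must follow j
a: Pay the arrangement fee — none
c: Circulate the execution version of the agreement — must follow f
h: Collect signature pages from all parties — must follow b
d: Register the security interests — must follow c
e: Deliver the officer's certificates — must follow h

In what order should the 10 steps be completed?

a i g f c d j b h e

a is the only step with nothing outstanding, so it goes first.
i needed a, now all done → i.
g is the only step now ready → g.
Next only f has its prerequisites met → f.
Next only c has its prerequisites met → c.
That leaves d as the only ready step → d.
j is the only step now ready → j.
Next only b has its prerequisites met → b.
h needed b, now all done → h.
e is the only step now ready → e.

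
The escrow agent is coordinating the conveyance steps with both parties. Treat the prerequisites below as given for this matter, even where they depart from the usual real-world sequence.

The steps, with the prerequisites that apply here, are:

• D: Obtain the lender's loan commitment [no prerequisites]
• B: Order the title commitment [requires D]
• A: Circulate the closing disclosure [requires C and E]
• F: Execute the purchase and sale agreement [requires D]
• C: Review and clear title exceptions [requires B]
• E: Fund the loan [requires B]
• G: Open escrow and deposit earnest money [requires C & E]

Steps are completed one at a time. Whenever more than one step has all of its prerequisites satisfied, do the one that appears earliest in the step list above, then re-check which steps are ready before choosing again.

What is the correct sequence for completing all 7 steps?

D → B → F → C → E → A → G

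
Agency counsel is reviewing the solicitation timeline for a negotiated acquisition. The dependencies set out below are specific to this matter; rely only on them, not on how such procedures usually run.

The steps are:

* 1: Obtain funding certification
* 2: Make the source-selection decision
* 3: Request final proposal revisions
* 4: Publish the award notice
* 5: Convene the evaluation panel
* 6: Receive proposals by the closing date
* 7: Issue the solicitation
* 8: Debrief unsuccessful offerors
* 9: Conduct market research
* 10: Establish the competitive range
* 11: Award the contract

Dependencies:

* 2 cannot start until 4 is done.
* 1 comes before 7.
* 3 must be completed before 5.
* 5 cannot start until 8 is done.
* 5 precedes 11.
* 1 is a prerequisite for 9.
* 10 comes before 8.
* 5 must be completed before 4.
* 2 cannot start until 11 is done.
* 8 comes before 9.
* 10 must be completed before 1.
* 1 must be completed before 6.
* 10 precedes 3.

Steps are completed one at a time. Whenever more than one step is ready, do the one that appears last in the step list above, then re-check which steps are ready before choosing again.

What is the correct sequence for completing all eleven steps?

10 → 8 → 3 → 5 → 11 → 4 → 2 → 1 → 9 → 7 → 6

10 is the only step with nothing outstanding, so it goes first.
Now 8, 3 and 1 have their prerequisites met. 8 is listed later, so 8 next.
3 and 1 are both available; 3 is listed later → 3.
5 now also ready, so the ready set is {5, 1}; 5 is listed later → 5.
11 and 4 now also ready, so the ready set is {11, 4, 1}; 11 is listed later → 11.
Ready: 4 and 1. 4 is listed later → 4.
Now 2 and 1 have their prerequisites met. 2 is listed later, so 2 next.
1 is the only step now ready → 1.
Ready: 9, 7 and 6. 9 is listed later → 9.
7 and 6 are both available; 7 is listed later → 7.
Next only 6 has its prerequisites met → 6.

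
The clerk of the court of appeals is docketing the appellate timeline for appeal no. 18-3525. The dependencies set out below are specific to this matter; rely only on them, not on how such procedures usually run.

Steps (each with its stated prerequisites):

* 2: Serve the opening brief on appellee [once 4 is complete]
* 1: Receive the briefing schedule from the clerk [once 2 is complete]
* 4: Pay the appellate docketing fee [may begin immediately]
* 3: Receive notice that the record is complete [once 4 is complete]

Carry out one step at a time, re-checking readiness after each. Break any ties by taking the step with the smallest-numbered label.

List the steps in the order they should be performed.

Only 4 has no prerequisites, so it is first.
2 and 3 are both available; 2 has the earlier label → 2.
1 and 3 are both available; 1 has the earlier label → 1.
Next only 3 has its prerequisites met → 3.

4 2 1 3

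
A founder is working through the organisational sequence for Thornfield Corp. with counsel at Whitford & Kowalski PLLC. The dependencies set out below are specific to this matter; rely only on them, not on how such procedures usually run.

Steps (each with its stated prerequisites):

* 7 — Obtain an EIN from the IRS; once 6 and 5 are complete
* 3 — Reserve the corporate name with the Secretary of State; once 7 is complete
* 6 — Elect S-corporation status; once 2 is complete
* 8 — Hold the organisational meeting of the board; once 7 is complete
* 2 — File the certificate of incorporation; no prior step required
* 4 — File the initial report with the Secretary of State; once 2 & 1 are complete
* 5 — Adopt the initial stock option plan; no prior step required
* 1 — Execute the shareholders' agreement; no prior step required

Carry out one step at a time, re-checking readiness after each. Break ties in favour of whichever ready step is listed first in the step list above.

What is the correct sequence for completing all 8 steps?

2, 6, 5, 7, 3, 8, 1, 4

2, 5 and 1 have no prerequisites; 2 is listed earlier, so 2 is first.
6 now also ready, so the ready set is {6, 5, 1}; 6 is listed earlier → 6.
5 and 1 are both available; 5 is listed earlier → 5.
7 and 1 are both available; 7 is listed earlier → 7.
3, 8 and 1 are all available; 3 is listed earlier → 3.
Now 8 and 1 have their prerequisites met. 8 is listed earlier, so 8 next.
Next only 1 has its prerequisites met → 1.
4 needed 2 and 1, now all done → 4.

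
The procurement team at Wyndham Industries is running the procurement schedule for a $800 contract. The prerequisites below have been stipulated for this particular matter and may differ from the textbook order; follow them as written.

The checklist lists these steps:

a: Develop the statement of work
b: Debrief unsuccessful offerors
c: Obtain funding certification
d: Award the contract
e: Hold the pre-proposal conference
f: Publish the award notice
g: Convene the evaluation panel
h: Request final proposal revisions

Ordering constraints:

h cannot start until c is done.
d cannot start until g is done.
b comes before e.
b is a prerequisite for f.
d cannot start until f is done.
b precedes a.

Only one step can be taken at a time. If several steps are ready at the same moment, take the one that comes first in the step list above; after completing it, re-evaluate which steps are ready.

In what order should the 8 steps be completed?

b, a, c, e, f, g, d, h

Nothing is required for b, c and g. b is listed earlier → b first.
a, e and f now also ready, so the ready set is {a, c, e, f, g}; a is listed earlier → a.
Ready: c, e, f and g. c is listed earlier → c.
Now e, f, g and h have their prerequisites met. e is listed earlier, so e next.
f, g and h are all available; f is listed earlier → f.
Ready: g and h. g is listed earlier → g.
d now also ready, so the ready set is {d, h}; d is listed earlier → d.
Next only h has its prerequisites met → h.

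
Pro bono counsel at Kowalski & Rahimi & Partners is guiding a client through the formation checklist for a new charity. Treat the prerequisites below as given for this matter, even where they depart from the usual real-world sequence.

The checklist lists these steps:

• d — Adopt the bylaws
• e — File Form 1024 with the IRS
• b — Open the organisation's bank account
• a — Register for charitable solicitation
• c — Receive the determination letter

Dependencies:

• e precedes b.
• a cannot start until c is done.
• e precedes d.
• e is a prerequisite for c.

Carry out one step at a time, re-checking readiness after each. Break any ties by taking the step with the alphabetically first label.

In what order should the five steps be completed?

e b c a d

e has no prerequisites → e first.
Ready: b, c and d. b has the earlier label → b.
Now c and d have their prerequisites met. c has the earlier label, so c next.
a now also ready, so the ready set is {a, d}; a has the earlier label → a.
That leaves d as the only ready step → d.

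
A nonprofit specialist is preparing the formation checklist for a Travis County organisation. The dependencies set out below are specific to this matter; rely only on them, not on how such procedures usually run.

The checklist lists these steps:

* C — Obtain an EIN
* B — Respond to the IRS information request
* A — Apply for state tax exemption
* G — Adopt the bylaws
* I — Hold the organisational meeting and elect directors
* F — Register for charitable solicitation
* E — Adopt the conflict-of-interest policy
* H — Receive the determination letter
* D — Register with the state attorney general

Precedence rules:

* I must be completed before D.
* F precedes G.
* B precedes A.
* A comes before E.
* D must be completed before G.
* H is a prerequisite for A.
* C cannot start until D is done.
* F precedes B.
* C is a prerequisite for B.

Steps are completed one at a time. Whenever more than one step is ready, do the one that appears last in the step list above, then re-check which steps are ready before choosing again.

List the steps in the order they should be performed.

Nothing is required for H, F and I. H is listed later → H first.
Ready: F and I. F is listed later → F.
That leaves I as the only ready step → I.
Next only D has its prerequisites met → D.
Now G and C have their prerequisites met. G is listed later, so G next.
Next only C has its prerequisites met → C.
B needed F and C, now all done → B.
A needed H and B, now all done → A.
E needed A, now all done → E.

H → F → I → D → G → C → B → A → E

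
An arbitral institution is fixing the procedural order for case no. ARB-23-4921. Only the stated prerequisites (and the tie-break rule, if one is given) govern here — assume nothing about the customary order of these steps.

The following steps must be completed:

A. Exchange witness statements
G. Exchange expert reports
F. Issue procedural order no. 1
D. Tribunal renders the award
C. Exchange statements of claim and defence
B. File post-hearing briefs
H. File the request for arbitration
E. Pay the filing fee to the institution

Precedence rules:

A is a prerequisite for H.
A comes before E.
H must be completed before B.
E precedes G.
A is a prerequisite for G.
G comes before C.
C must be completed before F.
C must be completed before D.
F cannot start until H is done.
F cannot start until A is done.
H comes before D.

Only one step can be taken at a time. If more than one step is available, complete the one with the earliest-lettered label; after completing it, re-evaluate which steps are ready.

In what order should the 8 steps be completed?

A is the only step with nothing outstanding, so it goes first.
Now E and H have their prerequisites met. E has the earlier label, so E next.
G now also ready, so the ready set is {G, H}; G has the earlier label → G.
C now also ready, so the ready set is {C, H}; C has the earlier label → C.
That leaves H as the only ready step → H.
B, D and F are all available; B has the earlier label → B.
D and F are both available; D has the earlier label → D.
F needed A, C and H, now all done → F.

A, E, G, C, H, B, D, F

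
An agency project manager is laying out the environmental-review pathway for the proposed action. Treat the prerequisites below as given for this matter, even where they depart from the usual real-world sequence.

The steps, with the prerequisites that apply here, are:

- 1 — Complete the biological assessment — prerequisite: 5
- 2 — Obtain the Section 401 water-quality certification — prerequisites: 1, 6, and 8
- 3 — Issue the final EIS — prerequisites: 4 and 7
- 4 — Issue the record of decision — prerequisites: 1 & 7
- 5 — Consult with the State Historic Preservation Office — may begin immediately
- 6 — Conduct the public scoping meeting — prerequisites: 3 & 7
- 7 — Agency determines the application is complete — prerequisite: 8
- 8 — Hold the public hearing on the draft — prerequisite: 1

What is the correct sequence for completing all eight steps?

5 → 1 → 8 → 7 → 4 → 3 → 6 → 2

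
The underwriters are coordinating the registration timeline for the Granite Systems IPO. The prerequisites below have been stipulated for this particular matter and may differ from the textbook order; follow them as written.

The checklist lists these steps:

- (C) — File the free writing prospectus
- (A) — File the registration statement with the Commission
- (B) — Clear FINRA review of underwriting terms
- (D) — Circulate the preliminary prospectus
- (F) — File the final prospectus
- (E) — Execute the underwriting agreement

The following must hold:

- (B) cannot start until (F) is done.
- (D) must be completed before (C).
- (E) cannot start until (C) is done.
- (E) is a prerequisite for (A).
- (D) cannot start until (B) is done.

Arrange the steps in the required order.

(F), (B), (D), (C), (E), (A)

Only (F) has no prerequisites, so it is first.
(B) is the only step now ready → (B).
Next only (D) has its prerequisites met → (D).
That leaves (C) as the only ready step → (C).
(E) is the only step now ready → (E).
(A) is the only step now ready → (A).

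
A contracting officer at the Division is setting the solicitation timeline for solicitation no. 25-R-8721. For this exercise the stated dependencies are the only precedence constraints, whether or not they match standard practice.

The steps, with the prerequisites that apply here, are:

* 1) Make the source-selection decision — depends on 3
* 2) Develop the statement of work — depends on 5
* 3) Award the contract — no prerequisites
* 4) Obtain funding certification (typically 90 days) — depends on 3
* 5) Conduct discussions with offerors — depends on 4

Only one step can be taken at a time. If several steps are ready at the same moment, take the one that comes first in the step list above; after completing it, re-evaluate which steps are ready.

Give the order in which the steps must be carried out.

3 → 1 → 4 → 5 → 2

3 has no prerequisites → 3 first.
Now 1 and 4 have their prerequisites met. 1 is listed earlier, so 1 next.
4 needed 3, now all done → 4.
That leaves 5 as the only ready step → 5.
2 needed 5, now all done → 2.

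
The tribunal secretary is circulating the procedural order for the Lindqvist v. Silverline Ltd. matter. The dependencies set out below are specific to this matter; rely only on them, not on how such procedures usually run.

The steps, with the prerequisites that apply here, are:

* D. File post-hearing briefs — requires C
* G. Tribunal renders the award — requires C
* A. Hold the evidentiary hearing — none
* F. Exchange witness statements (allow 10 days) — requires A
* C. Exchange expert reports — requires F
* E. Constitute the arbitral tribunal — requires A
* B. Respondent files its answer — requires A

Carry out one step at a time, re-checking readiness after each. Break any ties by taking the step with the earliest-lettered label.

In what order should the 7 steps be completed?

Only A has no prerequisites, so it is first.
B, E and F are all available; B has the earlier label → B.
E and F are both available; E has the earlier label → E.
F needed A, now all done → F.
That leaves C as the only ready step → C.
Now D and G have their prerequisites met. D has the earlier label, so D next.
G needed C, now all done → G.

A, B, E, F, C, D, G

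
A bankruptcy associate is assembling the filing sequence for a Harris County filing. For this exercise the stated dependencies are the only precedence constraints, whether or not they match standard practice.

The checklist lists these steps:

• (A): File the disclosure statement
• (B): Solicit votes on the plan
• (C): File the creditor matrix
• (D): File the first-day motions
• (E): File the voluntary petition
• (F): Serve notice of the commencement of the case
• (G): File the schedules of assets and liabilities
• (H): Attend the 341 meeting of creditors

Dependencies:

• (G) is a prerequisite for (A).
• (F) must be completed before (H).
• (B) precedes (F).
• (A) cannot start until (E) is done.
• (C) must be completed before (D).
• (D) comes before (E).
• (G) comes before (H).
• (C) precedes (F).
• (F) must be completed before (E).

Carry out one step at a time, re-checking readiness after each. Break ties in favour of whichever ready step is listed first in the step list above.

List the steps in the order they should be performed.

(B) (C) (D) (F) (E) (G) (A) (H)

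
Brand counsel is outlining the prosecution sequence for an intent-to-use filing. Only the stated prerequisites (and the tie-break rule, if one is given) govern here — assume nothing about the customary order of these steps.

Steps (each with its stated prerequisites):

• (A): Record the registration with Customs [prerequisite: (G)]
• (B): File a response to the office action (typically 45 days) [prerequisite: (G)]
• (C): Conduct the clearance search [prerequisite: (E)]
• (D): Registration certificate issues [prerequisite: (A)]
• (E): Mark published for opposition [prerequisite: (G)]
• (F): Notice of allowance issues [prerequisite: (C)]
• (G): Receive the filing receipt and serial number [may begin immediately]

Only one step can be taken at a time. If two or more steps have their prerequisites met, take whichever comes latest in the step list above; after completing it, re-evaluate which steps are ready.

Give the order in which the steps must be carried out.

(G), (E), (C), (F), (B), (A), (D)

(G) has no prerequisites → (G) first.
Now (E), (B) and (A) have their prerequisites met. (E) is listed later, so (E) next.
(C) now also ready, so the ready set is {(C), (B), (A)}; (C) is listed later → (C).
(F) now also ready, so the ready set is {(F), (B), (A)}; (F) is listed later → (F).
Ready: (B) and (A). (B) is listed later → (B).
(A) needed (G), now all done → (A).
(D) needed (A), now all done → (D).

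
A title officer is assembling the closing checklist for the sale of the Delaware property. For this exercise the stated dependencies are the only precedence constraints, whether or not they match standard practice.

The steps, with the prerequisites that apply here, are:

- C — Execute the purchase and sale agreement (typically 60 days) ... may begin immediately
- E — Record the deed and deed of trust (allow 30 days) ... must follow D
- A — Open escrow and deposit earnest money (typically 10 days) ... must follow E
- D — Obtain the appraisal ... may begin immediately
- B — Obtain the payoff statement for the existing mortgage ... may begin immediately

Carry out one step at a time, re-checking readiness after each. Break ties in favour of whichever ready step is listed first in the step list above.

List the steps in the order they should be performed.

C, D, E, A, B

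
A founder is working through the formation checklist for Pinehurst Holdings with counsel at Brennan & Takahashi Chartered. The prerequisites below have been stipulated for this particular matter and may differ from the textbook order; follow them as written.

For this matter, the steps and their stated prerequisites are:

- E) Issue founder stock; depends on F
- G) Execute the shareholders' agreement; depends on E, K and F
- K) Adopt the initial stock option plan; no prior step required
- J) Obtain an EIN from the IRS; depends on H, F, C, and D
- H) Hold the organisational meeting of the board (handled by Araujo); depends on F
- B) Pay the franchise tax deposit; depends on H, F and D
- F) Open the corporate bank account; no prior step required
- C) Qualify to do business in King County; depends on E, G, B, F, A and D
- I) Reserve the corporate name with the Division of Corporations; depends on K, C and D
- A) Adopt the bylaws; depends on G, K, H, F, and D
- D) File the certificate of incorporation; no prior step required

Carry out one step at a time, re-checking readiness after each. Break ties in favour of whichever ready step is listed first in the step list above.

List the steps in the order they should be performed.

Nothing is required for K, F and D. K is listed earlier → K first.
F and D are both available; F is listed earlier → F.
Now E, H and D have their prerequisites met. E is listed earlier, so E next.
G, H and D are all available; G is listed earlier → G.
Now H and D have their prerequisites met. H is listed earlier, so H next.
Next only D has its prerequisites met → D.
Now B and A have their prerequisites met. B is listed earlier, so B next.
A is the only step now ready → A.
C needed E, G, B, F, A and D, now all done → C.
J and I are both available; J is listed earlier → J.
I needed K, C and D, now all done → I.

K, F, E, G, H, D, B, A, C, J, I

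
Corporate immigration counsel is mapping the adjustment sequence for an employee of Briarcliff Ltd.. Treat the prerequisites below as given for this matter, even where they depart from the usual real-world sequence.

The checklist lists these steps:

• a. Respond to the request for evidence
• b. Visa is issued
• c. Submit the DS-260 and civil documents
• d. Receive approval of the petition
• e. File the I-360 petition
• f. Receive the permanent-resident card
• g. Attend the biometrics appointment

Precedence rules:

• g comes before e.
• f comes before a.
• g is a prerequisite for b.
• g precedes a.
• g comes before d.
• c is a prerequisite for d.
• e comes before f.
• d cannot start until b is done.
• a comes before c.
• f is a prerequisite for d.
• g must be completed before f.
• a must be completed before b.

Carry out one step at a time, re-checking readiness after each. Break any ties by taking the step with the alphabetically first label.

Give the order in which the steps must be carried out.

g → e → f → a → b → c → d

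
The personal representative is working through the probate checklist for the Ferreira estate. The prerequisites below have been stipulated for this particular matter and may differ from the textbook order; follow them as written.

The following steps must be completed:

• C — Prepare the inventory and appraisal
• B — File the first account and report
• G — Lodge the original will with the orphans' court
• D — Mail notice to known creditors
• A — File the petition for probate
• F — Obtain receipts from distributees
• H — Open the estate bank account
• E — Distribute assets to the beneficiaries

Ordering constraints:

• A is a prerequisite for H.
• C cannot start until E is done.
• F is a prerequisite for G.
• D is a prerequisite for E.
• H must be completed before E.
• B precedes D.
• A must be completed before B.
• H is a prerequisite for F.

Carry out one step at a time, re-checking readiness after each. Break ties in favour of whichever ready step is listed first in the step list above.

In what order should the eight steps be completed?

A, B, D, H, F, G, E, C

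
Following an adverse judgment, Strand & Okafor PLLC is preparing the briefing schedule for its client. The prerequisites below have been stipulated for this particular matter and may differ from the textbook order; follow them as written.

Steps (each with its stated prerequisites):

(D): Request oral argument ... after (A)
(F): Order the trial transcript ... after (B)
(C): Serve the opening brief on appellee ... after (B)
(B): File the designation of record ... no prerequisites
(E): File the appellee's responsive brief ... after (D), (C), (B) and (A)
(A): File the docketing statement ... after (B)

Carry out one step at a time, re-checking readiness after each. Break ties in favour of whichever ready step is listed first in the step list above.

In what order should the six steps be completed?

(B) is the only step with nothing outstanding, so it goes first.
Ready: (F), (C) and (A). (F) is listed earlier → (F).
Now (C) and (A) have their prerequisites met. (C) is listed earlier, so (C) next.
(A) needed (B), now all done → (A).
(D) needed (A), now all done → (D).
(E) needed (D), (C), (B) and (A), now all done → (E).

(B) → (F) → (C) → (A) → (D) → (E)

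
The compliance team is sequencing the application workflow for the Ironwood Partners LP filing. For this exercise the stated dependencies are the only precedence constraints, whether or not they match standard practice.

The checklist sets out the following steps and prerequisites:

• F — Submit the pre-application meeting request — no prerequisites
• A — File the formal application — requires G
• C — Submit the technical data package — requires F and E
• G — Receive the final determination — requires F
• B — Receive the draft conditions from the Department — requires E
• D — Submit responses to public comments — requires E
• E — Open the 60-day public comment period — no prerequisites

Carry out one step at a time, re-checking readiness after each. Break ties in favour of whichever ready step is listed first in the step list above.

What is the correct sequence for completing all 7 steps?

F, G, A, E, C, B, D

Nothing is required for F and E. F is listed earlier → F first.
Ready: G and E. G is listed earlier → G.
A now also ready, so the ready set is {A, E}; A is listed earlier → A.
That leaves E as the only ready step → E.
Now C, B and D have their prerequisites met. C is listed earlier, so C next.
Ready: B and D. B is listed earlier → B.
Next only D has its prerequisites met → D.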